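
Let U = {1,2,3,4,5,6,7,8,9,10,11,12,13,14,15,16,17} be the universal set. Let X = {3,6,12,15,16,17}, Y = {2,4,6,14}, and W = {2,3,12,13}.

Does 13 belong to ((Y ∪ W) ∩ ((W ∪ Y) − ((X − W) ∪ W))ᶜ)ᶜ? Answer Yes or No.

No

13 ∉ Y and 13 ∈ W, so 13 ∈ Y ∪ W
13 ∈ W and 13 ∉ Y, so 13 ∈ W ∪ Y
13 ∉ X and 13 ∈ W, so 13 ∉ X − W
13 ∉ (X − W) and 13 ∈ W, so 13 ∈ (X − W) ∪ W
13 ∈ (W ∪ Y) and 13 ∈ ((X − W) ∪ W), so 13 ∉ (W ∪ Y) − ((X − W) ∪ W)
13 ∈ ((W ∪ Y) − ((X − W) ∪ W))ᶜ since 13 ∉ ((W ∪ Y) − ((X − W) ∪ W))
13 ∈ (Y ∪ W) and 13 ∈ ((W ∪ Y) − ((X − W) ∪ W))ᶜ, so 13 ∈ (Y ∪ W) ∩ ((W ∪ Y) − ((X − W) ∪ W))ᶜ
13 ∉ ((Y ∪ W) ∩ ((W ∪ Y) − ((X − W) ∪ W))ᶜ)ᶜ since 13 ∈ ((Y ∪ W) ∩ ((W ∪ Y) − ((X − W) ∪ W))ᶜ)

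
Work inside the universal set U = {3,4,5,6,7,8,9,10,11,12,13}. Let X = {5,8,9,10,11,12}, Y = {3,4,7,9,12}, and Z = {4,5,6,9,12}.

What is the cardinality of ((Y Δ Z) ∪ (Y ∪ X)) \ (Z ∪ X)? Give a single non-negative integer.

Y Δ Z = {3,5,6,7}
Y ∪ X = {3,4,5,7,8,9,10,11,12}
(Y Δ Z) ∪ (Y ∪ X) = {3,4,5,6,7,8,9,10,11,12}
Z ∪ X = {4,5,6,8,9,10,11,12}
((Y Δ Z) ∪ (Y ∪ X)) \ (Z ∪ X) = {3,7}
|((Y Δ Z) ∪ (Y ∪ X)) \ (Z ∪ X)| = 2

2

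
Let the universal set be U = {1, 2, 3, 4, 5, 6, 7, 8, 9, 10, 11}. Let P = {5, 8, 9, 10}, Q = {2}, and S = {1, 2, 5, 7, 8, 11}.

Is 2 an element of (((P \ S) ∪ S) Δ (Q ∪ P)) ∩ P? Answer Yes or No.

2 ∉ P and 2 ∈ S, so 2 ∉ P \ S
2 ∉ (P \ S) and 2 ∈ S, so 2 ∈ (P \ S) ∪ S
2 ∈ Q and 2 ∉ P, so 2 ∈ Q ∪ P
2 ∈ ((P \ S) ∪ S) and 2 ∈ (Q ∪ P), so 2 ∉ ((P \ S) ∪ S) Δ (Q ∪ P)
2 ∉ (((P \ S) ∪ S) Δ (Q ∪ P)) and 2 ∉ P, so 2 ∉ (((P \ S) ∪ S) Δ (Q ∪ P)) ∩ P

No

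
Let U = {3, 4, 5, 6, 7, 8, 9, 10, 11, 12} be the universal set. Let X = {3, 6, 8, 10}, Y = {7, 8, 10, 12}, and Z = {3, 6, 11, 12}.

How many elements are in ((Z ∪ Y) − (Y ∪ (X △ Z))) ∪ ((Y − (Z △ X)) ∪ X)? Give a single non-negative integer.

Z ∪ Y = {3, 6, 7, 8, 10, 11, 12}
X △ Z = {8, 10, 11, 12}
Y ∪ (X △ Z) = {7, 8, 10, 11, 12}
(Z ∪ Y) − (Y ∪ (X △ Z)) = {3, 6}
Z △ X = {8, 10, 11, 12}
Y − (Z △ X) = {7}
(Y − (Z △ X)) ∪ X = {3, 6, 7, 8, 10}
((Z ∪ Y) − (Y ∪ (X △ Z))) ∪ ((Y − (Z △ X)) ∪ X) = {3, 6, 7, 8, 10}
|((Z ∪ Y) − (Y ∪ (X △ Z))) ∪ ((Y − (Z △ X)) ∪ X)| = 5

5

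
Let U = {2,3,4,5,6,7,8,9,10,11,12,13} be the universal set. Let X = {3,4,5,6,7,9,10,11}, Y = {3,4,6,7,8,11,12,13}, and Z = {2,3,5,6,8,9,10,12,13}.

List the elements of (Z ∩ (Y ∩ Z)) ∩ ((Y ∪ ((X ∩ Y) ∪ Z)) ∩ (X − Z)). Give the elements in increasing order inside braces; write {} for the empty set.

{}

Y ∩ Z = {3,6,8,12,13}
Z ∩ (Y ∩ Z) = {3,6,8,12,13}
X ∩ Y = {3,4,6,7,11}
(X ∩ Y) ∪ Z = {2,3,4,5,6,7,8,9,10,11,12,13}
Y ∪ ((X ∩ Y) ∪ Z) = {2,3,4,5,6,7,8,9,10,11,12,13}
X − Z = {4,7,11}
(Y ∪ ((X ∩ Y) ∪ Z)) ∩ (X − Z) = {4,7,11}
(Z ∩ (Y ∩ Z)) ∩ ((Y ∪ ((X ∩ Y) ∪ Z)) ∩ (X − Z)) = {}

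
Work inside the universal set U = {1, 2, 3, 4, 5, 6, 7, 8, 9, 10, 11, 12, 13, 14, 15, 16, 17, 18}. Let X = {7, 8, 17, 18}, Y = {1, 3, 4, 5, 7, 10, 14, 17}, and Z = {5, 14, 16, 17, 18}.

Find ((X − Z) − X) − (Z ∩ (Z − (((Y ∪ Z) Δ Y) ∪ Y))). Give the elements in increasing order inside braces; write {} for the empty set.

X − Z = {7, 8}
(X − Z) − X = {}
Y ∪ Z = {1, 3, 4, 5, 7, 10, 14, 16, 17, 18}
(Y ∪ Z) Δ Y = {16, 18}
((Y ∪ Z) Δ Y) ∪ Y = {1, 3, 4, 5, 7, 10, 14, 16, 17, 18}
Z − (((Y ∪ Z) Δ Y) ∪ Y) = {}
Z ∩ (Z − (((Y ∪ Z) Δ Y) ∪ Y)) = {}
((X − Z) − X) − (Z ∩ (Z − (((Y ∪ Z) Δ Y) ∪ Y))) = {}

{}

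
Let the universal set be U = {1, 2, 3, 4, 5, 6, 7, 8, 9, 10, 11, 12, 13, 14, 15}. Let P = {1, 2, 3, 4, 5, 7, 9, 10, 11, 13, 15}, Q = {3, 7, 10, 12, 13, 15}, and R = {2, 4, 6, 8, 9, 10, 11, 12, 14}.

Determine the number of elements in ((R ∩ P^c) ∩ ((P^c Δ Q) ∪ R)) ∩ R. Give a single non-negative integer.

4

P^c = {6, 8, 12, 14}
R ∩ P^c = {6, 8, 12, 14}
P^c Δ Q = {3, 6, 7, 8, 10, 13, 14, 15}
(P^c Δ Q) ∪ R = {2, 3, 4, 6, 7, 8, 9, 10, 11, 12, 13, 14, 15}
(R ∩ P^c) ∩ ((P^c Δ Q) ∪ R) = {6, 8, 12, 14}
((R ∩ P^c) ∩ ((P^c Δ Q) ∪ R)) ∩ R = {6, 8, 12, 14}
|((R ∩ P^c) ∩ ((P^c Δ Q) ∪ R)) ∩ R| = 4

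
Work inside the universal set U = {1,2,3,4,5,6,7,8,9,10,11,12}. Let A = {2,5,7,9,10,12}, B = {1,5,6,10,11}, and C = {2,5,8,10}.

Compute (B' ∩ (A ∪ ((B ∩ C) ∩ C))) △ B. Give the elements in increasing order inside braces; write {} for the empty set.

{1,2,5,6,7,9,10,11,12}

B' = {2,3,4,7,8,9,12}
B ∩ C = {5,10}
(B ∩ C) ∩ C = {5,10}
A ∪ ((B ∩ C) ∩ C) = {2,5,7,9,10,12}
B' ∩ (A ∪ ((B ∩ C) ∩ C)) = {2,7,9,12}
(B' ∩ (A ∪ ((B ∩ C) ∩ C))) △ B = {1,2,5,6,7,9,10,11,12}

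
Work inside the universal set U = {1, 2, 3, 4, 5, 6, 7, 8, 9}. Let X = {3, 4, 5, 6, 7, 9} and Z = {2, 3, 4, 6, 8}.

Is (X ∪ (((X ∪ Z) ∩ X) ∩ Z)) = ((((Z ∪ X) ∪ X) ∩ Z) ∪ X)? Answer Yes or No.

No

X ∪ Z = {2, 3, 4, 5, 6, 7, 8, 9}
(X ∪ Z) ∩ X = {3, 4, 5, 6, 7, 9}
((X ∪ Z) ∩ X) ∩ Z = {3, 4, 6}
X ∪ (((X ∪ Z) ∩ X) ∩ Z) = {3, 4, 5, 6, 7, 9}
Z ∪ X = {2, 3, 4, 5, 6, 7, 8, 9}
(Z ∪ X) ∪ X = {2, 3, 4, 5, 6, 7, 8, 9}
((Z ∪ X) ∪ X) ∩ Z = {2, 3, 4, 6, 8}
(((Z ∪ X) ∪ X) ∩ Z) ∪ X = {2, 3, 4, 5, 6, 7, 8, 9}
2 ∈ (((Z ∪ X) ∪ X) ∩ Z) ∪ X but 2 ∉ X ∪ (((X ∪ Z) ∩ X) ∩ Z), so they differ.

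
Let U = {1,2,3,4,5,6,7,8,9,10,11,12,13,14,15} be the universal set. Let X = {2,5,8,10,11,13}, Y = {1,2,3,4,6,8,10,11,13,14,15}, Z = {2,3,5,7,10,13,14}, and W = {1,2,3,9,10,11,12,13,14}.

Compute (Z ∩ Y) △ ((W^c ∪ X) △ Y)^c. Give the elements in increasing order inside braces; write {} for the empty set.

{3,4,6,8,9,11,12,14,15}

Z ∩ Y = {2,3,10,13,14}
W^c = {4,5,6,7,8,15}
W^c ∪ X = {2,4,5,6,7,8,10,11,13,15}
(W^c ∪ X) △ Y = {1,3,5,7,14}
((W^c ∪ X) △ Y)^c = {2,4,6,8,9,10,11,12,13,15}
(Z ∩ Y) △ ((W^c ∪ X) △ Y)^c = {3,4,6,8,9,11,12,14,15}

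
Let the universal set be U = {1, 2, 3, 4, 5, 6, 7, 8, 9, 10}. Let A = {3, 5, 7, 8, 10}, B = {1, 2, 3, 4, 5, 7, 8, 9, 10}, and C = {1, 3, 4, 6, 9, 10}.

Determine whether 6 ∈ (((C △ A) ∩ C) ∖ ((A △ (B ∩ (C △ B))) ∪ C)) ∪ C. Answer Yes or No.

6 ∈ C and 6 ∉ A, so 6 ∈ C △ A
6 ∈ (C △ A) and 6 ∈ C, so 6 ∈ (C △ A) ∩ C
6 ∈ C and 6 ∉ B, so 6 ∈ C △ B
6 ∉ B and 6 ∈ (C △ B), so 6 ∉ B ∩ (C △ B)
6 ∉ A and 6 ∉ (B ∩ (C △ B)), so 6 ∉ A △ (B ∩ (C △ B))
6 ∉ (A △ (B ∩ (C △ B))) and 6 ∈ C, so 6 ∈ (A △ (B ∩ (C △ B))) ∪ C
6 ∈ ((C △ A) ∩ C) and 6 ∈ ((A △ (B ∩ (C △ B))) ∪ C), so 6 ∉ ((C △ A) ∩ C) ∖ ((A △ (B ∩ (C △ B))) ∪ C)
6 ∉ (((C △ A) ∩ C) ∖ ((A △ (B ∩ (C △ B))) ∪ C)) and 6 ∈ C, so 6 ∈ (((C △ A) ∩ C) ∖ ((A △ (B ∩ (C △ B))) ∪ C)) ∪ C

Yes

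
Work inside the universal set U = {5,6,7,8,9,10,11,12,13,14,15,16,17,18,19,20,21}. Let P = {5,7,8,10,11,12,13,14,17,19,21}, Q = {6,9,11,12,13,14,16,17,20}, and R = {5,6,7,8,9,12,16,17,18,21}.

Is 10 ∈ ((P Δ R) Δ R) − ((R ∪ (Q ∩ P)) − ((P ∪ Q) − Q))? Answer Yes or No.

Yes

10 ∈ P and 10 ∉ R, so 10 ∈ P Δ R
10 ∈ (P Δ R) and 10 ∉ R, so 10 ∈ (P Δ R) Δ R
10 ∉ Q and 10 ∈ P, so 10 ∉ Q ∩ P
10 ∉ R and 10 ∉ (Q ∩ P), so 10 ∉ R ∪ (Q ∩ P)
10 ∈ P and 10 ∉ Q, so 10 ∈ P ∪ Q
10 ∈ (P ∪ Q) and 10 ∉ Q, so 10 ∈ (P ∪ Q) − Q
10 ∉ (R ∪ (Q ∩ P)) and 10 ∈ ((P ∪ Q) − Q), so 10 ∉ (R ∪ (Q ∩ P)) − ((P ∪ Q) − Q)
10 ∈ ((P Δ R) Δ R) and 10 ∉ ((R ∪ (Q ∩ P)) − ((P ∪ Q) − Q)), so 10 ∈ ((P Δ R) Δ R) − ((R ∪ (Q ∩ P)) − ((P ∪ Q) − Q))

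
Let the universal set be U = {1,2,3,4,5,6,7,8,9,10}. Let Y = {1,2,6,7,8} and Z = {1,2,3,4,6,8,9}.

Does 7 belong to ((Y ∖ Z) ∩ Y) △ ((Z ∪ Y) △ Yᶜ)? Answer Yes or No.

No

7 ∈ Y and 7 ∉ Z, so 7 ∈ Y ∖ Z
7 ∈ (Y ∖ Z) and 7 ∈ Y, so 7 ∈ (Y ∖ Z) ∩ Y
7 ∉ Z and 7 ∈ Y, so 7 ∈ Z ∪ Y
7 ∈ Y, so 7 ∉ Yᶜ
7 ∈ (Z ∪ Y) and 7 ∉ Yᶜ, so 7 ∈ (Z ∪ Y) △ Yᶜ
7 ∈ ((Y ∖ Z) ∩ Y) and 7 ∈ ((Z ∪ Y) △ Yᶜ), so 7 ∉ ((Y ∖ Z) ∩ Y) △ ((Z ∪ Y) △ Yᶜ)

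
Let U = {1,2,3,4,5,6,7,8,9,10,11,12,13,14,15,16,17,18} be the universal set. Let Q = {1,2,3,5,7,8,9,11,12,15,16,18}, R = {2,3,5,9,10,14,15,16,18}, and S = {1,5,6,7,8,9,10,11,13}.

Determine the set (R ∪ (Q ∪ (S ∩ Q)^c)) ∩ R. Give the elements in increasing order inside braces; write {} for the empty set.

{2,3,5,9,10,14,15,16,18}

S ∩ Q = {1,5,7,8,9,11}
(S ∩ Q)^c = {2,3,4,6,10,12,13,14,15,16,17,18}
Q ∪ (S ∩ Q)^c = {1,2,3,4,5,6,7,8,9,10,11,12,13,14,15,16,17,18}
R ∪ (Q ∪ (S ∩ Q)^c) = {1,2,3,4,5,6,7,8,9,10,11,12,13,14,15,16,17,18}
(R ∪ (Q ∪ (S ∩ Q)^c)) ∩ R = {2,3,5,9,10,14,15,16,18}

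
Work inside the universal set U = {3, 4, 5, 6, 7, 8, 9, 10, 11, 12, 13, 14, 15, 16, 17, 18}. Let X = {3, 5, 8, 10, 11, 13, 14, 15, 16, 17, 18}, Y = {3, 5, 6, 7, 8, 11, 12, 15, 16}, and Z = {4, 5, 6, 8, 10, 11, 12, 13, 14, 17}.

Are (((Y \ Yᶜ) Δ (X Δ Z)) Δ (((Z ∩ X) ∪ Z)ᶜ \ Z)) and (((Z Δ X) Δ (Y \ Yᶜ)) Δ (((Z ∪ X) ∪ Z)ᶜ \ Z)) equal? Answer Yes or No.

Yᶜ = {4, 9, 10, 13, 14, 17, 18}
Y \ Yᶜ = {3, 5, 6, 7, 8, 11, 12, 15, 16}
X Δ Z = {3, 4, 6, 12, 15, 16, 18}
(Y \ Yᶜ) Δ (X Δ Z) = {4, 5, 7, 8, 11, 18}
Z ∩ X = {5, 8, 10, 11, 13, 14, 17}
(Z ∩ X) ∪ Z = {4, 5, 6, 8, 10, 11, 12, 13, 14, 17}
((Z ∩ X) ∪ Z)ᶜ = {3, 7, 9, 15, 16, 18}
((Z ∩ X) ∪ Z)ᶜ \ Z = {3, 7, 9, 15, 16, 18}
((Y \ Yᶜ) Δ (X Δ Z)) Δ (((Z ∩ X) ∪ Z)ᶜ \ Z) = {3, 4, 5, 8, 9, 11, 15, 16}
Z Δ X = {3, 4, 6, 12, 15, 16, 18}
(Z Δ X) Δ (Y \ Yᶜ) = {4, 5, 7, 8, 11, 18}
Z ∪ X = {3, 4, 5, 6, 8, 10, 11, 12, 13, 14, 15, 16, 17, 18}
(Z ∪ X) ∪ Z = {3, 4, 5, 6, 8, 10, 11, 12, 13, 14, 15, 16, 17, 18}
((Z ∪ X) ∪ Z)ᶜ = {7, 9}
((Z ∪ X) ∪ Z)ᶜ \ Z = {7, 9}
((Z Δ X) Δ (Y \ Yᶜ)) Δ (((Z ∪ X) ∪ Z)ᶜ \ Z) = {4, 5, 8, 9, 11, 18}
3 ∈ ((Y \ Yᶜ) Δ (X Δ Z)) Δ (((Z ∩ X) ∪ Z)ᶜ \ Z) but 3 ∉ ((Z Δ X) Δ (Y \ Yᶜ)) Δ (((Z ∪ X) ∪ Z)ᶜ \ Z), so they differ.

No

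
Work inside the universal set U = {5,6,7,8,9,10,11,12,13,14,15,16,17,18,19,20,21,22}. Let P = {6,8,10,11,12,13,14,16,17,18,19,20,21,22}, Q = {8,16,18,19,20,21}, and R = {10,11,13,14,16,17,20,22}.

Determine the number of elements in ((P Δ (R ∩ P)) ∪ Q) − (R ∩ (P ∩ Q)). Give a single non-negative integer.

6

R ∩ P = {10,11,13,14,16,17,20,22}
P Δ (R ∩ P) = {6,8,12,18,19,21}
(P Δ (R ∩ P)) ∪ Q = {6,8,12,16,18,19,20,21}
P ∩ Q = {8,16,18,19,20,21}
R ∩ (P ∩ Q) = {16,20}
((P Δ (R ∩ P)) ∪ Q) − (R ∩ (P ∩ Q)) = {6,8,12,18,19,21}
|((P Δ (R ∩ P)) ∪ Q) − (R ∩ (P ∩ Q))| = 6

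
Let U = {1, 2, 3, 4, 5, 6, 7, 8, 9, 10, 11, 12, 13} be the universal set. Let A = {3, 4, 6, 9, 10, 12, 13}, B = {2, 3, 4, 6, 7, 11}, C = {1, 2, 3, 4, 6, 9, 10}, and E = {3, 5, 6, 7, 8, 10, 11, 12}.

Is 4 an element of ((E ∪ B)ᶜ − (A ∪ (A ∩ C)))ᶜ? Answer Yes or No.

4 ∉ E and 4 ∈ B, so 4 ∈ E ∪ B
4 ∉ (E ∪ B)ᶜ since 4 ∈ (E ∪ B)
4 ∈ A and 4 ∈ C, so 4 ∈ A ∩ C
4 ∈ A and 4 ∈ (A ∩ C), so 4 ∈ A ∪ (A ∩ C)
4 ∉ (E ∪ B)ᶜ and 4 ∈ (A ∪ (A ∩ C)), so 4 ∉ (E ∪ B)ᶜ − (A ∪ (A ∩ C))
4 ∈ ((E ∪ B)ᶜ − (A ∪ (A ∩ C)))ᶜ since 4 ∉ ((E ∪ B)ᶜ − (A ∪ (A ∩ C)))

Yes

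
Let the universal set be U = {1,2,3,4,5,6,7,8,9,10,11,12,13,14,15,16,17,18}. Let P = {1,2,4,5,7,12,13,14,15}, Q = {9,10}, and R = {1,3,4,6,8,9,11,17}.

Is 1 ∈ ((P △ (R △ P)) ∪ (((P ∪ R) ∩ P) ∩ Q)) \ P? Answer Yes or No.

No

1 ∈ R and 1 ∈ P, so 1 ∉ R △ P
1 ∈ P and 1 ∉ (R △ P), so 1 ∈ P △ (R △ P)
1 ∈ P and 1 ∈ R, so 1 ∈ P ∪ R
1 ∈ (P ∪ R) and 1 ∈ P, so 1 ∈ (P ∪ R) ∩ P
1 ∈ ((P ∪ R) ∩ P) and 1 ∉ Q, so 1 ∉ ((P ∪ R) ∩ P) ∩ Q
1 ∈ (P △ (R △ P)) and 1 ∉ (((P ∪ R) ∩ P) ∩ Q), so 1 ∈ (P △ (R △ P)) ∪ (((P ∪ R) ∩ P) ∩ Q)
1 ∈ ((P △ (R △ P)) ∪ (((P ∪ R) ∩ P) ∩ Q)) and 1 ∈ P, so 1 ∉ ((P △ (R △ P)) ∪ (((P ∪ R) ∩ P) ∩ Q)) \ P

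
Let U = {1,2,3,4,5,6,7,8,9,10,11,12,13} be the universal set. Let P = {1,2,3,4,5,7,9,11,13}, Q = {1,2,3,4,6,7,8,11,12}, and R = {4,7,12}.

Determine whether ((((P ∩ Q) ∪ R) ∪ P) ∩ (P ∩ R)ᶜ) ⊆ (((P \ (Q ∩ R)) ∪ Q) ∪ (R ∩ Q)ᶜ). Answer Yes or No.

P ∩ Q = {1,2,3,4,7,11}
(P ∩ Q) ∪ R = {1,2,3,4,7,11,12}
((P ∩ Q) ∪ R) ∪ P = {1,2,3,4,5,7,9,11,12,13}
P ∩ R = {4,7}
(P ∩ R)ᶜ = {1,2,3,5,6,8,9,10,11,12,13}
(((P ∩ Q) ∪ R) ∪ P) ∩ (P ∩ R)ᶜ = {1,2,3,5,9,11,12,13}
Q ∩ R = {4,7,12}
P \ (Q ∩ R) = {1,2,3,5,9,11,13}
(P \ (Q ∩ R)) ∪ Q = {1,2,3,4,5,6,7,8,9,11,12,13}
R ∩ Q = {4,7,12}
(R ∩ Q)ᶜ = {1,2,3,5,6,8,9,10,11,13}
((P \ (Q ∩ R)) ∪ Q) ∪ (R ∩ Q)ᶜ = {1,2,3,4,5,6,7,8,9,10,11,12,13}
Every element of {1,2,3,5,9,11,12,13} is in {1,2,3,4,5,6,7,8,9,10,11,12,13}, so (((P ∩ Q) ∪ R) ∪ P) ∩ (P ∩ R)ᶜ ⊆ ((P \ (Q ∩ R)) ∪ Q) ∪ (R ∩ Q)ᶜ.

Yes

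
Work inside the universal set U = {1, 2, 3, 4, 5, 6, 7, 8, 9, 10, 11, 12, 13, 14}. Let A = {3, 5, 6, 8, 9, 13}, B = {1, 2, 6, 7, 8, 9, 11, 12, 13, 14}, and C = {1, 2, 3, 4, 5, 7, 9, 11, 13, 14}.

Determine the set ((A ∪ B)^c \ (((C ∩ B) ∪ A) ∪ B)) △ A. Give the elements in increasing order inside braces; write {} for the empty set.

A ∪ B = {1, 2, 3, 5, 6, 7, 8, 9, 11, 12, 13, 14}
(A ∪ B)^c = {4, 10}
C ∩ B = {1, 2, 7, 9, 11, 13, 14}
(C ∩ B) ∪ A = {1, 2, 3, 5, 6, 7, 8, 9, 11, 13, 14}
((C ∩ B) ∪ A) ∪ B = {1, 2, 3, 5, 6, 7, 8, 9, 11, 12, 13, 14}
(A ∪ B)^c \ (((C ∩ B) ∪ A) ∪ B) = {4, 10}
((A ∪ B)^c \ (((C ∩ B) ∪ A) ∪ B)) △ A = {3, 4, 5, 6, 8, 9, 10, 13}

{3, 4, 5, 6, 8, 9, 10, 13}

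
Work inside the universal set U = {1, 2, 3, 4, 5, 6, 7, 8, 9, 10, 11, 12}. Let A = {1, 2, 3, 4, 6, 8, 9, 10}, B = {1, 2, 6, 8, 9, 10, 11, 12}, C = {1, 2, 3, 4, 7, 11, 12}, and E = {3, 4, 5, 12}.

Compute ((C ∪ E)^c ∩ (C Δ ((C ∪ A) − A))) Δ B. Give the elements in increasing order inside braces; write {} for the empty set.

C ∪ E = {1, 2, 3, 4, 5, 7, 11, 12}
(C ∪ E)^c = {6, 8, 9, 10}
C ∪ A = {1, 2, 3, 4, 6, 7, 8, 9, 10, 11, 12}
(C ∪ A) − A = {7, 11, 12}
C Δ ((C ∪ A) − A) = {1, 2, 3, 4}
(C ∪ E)^c ∩ (C Δ ((C ∪ A) − A)) = {}
((C ∪ E)^c ∩ (C Δ ((C ∪ A) − A))) Δ B = {1, 2, 6, 8, 9, 10, 11, 12}

{1, 2, 6, 8, 9, 10, 11, 12}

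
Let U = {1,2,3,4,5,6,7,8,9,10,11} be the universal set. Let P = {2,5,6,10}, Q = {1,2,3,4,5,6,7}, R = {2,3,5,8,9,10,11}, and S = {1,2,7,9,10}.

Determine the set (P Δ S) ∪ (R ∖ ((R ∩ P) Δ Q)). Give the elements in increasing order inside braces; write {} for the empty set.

{1,2,5,6,7,8,9,11}

P Δ S = {1,5,6,7,9}
R ∩ P = {2,5,10}
(R ∩ P) Δ Q = {1,3,4,6,7,10}
R ∖ ((R ∩ P) Δ Q) = {2,5,8,9,11}
(P Δ S) ∪ (R ∖ ((R ∩ P) Δ Q)) = {1,2,5,6,7,8,9,11}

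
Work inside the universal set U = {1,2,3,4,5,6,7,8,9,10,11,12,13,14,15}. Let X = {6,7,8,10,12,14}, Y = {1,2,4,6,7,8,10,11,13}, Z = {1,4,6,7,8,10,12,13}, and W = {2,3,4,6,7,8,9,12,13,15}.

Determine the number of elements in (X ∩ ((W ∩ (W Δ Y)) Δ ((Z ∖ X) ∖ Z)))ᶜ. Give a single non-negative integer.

W Δ Y = {1,3,9,10,11,12,15}
W ∩ (W Δ Y) = {3,9,12,15}
Z ∖ X = {1,4,13}
(Z ∖ X) ∖ Z = {}
(W ∩ (W Δ Y)) Δ ((Z ∖ X) ∖ Z) = {3,9,12,15}
X ∩ ((W ∩ (W Δ Y)) Δ ((Z ∖ X) ∖ Z)) = {12}
(X ∩ ((W ∩ (W Δ Y)) Δ ((Z ∖ X) ∖ Z)))ᶜ = {1,2,3,4,5,6,7,8,9,10,11,13,14,15}
|(X ∩ ((W ∩ (W Δ Y)) Δ ((Z ∖ X) ∖ Z)))ᶜ| = 14

14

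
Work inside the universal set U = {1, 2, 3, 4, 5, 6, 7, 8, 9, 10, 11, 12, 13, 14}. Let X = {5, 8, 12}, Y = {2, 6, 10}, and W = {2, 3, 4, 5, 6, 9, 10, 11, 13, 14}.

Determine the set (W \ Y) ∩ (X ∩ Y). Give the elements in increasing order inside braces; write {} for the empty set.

W \ Y = {3, 4, 5, 9, 11, 13, 14}
X ∩ Y = {}
(W \ Y) ∩ (X ∩ Y) = {}

{}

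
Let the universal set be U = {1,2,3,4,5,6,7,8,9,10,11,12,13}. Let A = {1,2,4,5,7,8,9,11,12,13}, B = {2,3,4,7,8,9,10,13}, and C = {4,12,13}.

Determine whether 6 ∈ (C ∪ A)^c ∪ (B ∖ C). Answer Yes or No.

Yes

6 ∉ C and 6 ∉ A, so 6 ∉ C ∪ A
6 ∈ (C ∪ A)^c since 6 ∉ (C ∪ A)
6 ∉ B and 6 ∉ C, so 6 ∉ B ∖ C
6 ∈ (C ∪ A)^c and 6 ∉ (B ∖ C), so 6 ∈ (C ∪ A)^c ∪ (B ∖ C)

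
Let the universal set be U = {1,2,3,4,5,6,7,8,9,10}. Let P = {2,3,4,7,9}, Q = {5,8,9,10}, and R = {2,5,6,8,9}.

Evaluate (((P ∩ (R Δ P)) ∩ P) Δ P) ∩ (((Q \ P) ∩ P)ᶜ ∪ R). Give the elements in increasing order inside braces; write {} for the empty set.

R Δ P = {3,4,5,6,7,8}
P ∩ (R Δ P) = {3,4,7}
(P ∩ (R Δ P)) ∩ P = {3,4,7}
((P ∩ (R Δ P)) ∩ P) Δ P = {2,9}
Q \ P = {5,8,10}
(Q \ P) ∩ P = {}
((Q \ P) ∩ P)ᶜ = {1,2,3,4,5,6,7,8,9,10}
((Q \ P) ∩ P)ᶜ ∪ R = {1,2,3,4,5,6,7,8,9,10}
(((P ∩ (R Δ P)) ∩ P) Δ P) ∩ (((Q \ P) ∩ P)ᶜ ∪ R) = {2,9}

{2,9}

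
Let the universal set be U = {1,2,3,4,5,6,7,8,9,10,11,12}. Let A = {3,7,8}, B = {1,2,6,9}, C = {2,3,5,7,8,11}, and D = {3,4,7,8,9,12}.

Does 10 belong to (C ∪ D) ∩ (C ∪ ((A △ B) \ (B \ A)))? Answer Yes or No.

No

10 ∉ C and 10 ∉ D, so 10 ∉ C ∪ D
10 ∉ A and 10 ∉ B, so 10 ∉ A △ B
10 ∉ B and 10 ∉ A, so 10 ∉ B \ A
10 ∉ (A △ B) and 10 ∉ (B \ A), so 10 ∉ (A △ B) \ (B \ A)
10 ∉ C and 10 ∉ ((A △ B) \ (B \ A)), so 10 ∉ C ∪ ((A △ B) \ (B \ A))
10 ∉ (C ∪ D) and 10 ∉ (C ∪ ((A △ B) \ (B \ A))), so 10 ∉ (C ∪ D) ∩ (C ∪ ((A △ B) \ (B \ A)))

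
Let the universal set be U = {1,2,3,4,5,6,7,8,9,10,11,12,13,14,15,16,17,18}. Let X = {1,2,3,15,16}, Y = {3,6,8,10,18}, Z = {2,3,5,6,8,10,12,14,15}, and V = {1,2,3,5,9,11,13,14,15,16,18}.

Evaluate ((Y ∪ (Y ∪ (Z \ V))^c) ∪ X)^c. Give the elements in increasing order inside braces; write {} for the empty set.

Z \ V = {6,8,10,12}
Y ∪ (Z \ V) = {3,6,8,10,12,18}
(Y ∪ (Z \ V))^c = {1,2,4,5,7,9,11,13,14,15,16,17}
Y ∪ (Y ∪ (Z \ V))^c = {1,2,3,4,5,6,7,8,9,10,11,13,14,15,16,17,18}
(Y ∪ (Y ∪ (Z \ V))^c) ∪ X = {1,2,3,4,5,6,7,8,9,10,11,13,14,15,16,17,18}
((Y ∪ (Y ∪ (Z \ V))^c) ∪ X)^c = {12}

{12}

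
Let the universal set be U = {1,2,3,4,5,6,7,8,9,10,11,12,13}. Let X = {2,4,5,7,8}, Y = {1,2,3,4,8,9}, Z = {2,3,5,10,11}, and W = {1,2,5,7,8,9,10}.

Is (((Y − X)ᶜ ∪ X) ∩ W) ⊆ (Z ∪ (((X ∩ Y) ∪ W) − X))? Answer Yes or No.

Y − X = {1,3,9}
(Y − X)ᶜ = {2,4,5,6,7,8,10,11,12,13}
(Y − X)ᶜ ∪ X = {2,4,5,6,7,8,10,11,12,13}
((Y − X)ᶜ ∪ X) ∩ W = {2,5,7,8,10}
X ∩ Y = {2,4,8}
(X ∩ Y) ∪ W = {1,2,4,5,7,8,9,10}
((X ∩ Y) ∪ W) − X = {1,9,10}
Z ∪ (((X ∩ Y) ∪ W) − X) = {1,2,3,5,9,10,11}
7 ∈ ((Y − X)ᶜ ∪ X) ∩ W but 7 ∉ Z ∪ (((X ∩ Y) ∪ W) − X), so the inclusion fails.

No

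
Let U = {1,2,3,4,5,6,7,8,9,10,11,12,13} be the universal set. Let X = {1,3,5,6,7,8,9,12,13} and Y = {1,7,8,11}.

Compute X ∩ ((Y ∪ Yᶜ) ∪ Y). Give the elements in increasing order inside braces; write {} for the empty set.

{1,3,5,6,7,8,9,12,13}

Yᶜ = {2,3,4,5,6,9,10,12,13}
Y ∪ Yᶜ = {1,2,3,4,5,6,7,8,9,10,11,12,13}
(Y ∪ Yᶜ) ∪ Y = {1,2,3,4,5,6,7,8,9,10,11,12,13}
X ∩ ((Y ∪ Yᶜ) ∪ Y) = {1,3,5,6,7,8,9,12,13}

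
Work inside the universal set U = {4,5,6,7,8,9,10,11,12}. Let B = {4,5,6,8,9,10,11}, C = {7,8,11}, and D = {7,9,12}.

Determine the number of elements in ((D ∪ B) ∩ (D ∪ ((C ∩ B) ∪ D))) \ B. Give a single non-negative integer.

2

D ∪ B = {4,5,6,7,8,9,10,11,12}
C ∩ B = {8,11}
(C ∩ B) ∪ D = {7,8,9,11,12}
D ∪ ((C ∩ B) ∪ D) = {7,8,9,11,12}
(D ∪ B) ∩ (D ∪ ((C ∩ B) ∪ D)) = {7,8,9,11,12}
((D ∪ B) ∩ (D ∪ ((C ∩ B) ∪ D))) \ B = {7,12}
|((D ∪ B) ∩ (D ∪ ((C ∩ B) ∪ D))) \ B| = 2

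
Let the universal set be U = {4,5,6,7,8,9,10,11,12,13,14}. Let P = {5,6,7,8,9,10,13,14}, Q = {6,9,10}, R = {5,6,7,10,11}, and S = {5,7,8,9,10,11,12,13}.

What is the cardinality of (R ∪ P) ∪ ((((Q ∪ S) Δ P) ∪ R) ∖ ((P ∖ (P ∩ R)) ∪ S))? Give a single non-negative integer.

9

R ∪ P = {5,6,7,8,9,10,11,13,14}
Q ∪ S = {5,6,7,8,9,10,11,12,13}
(Q ∪ S) Δ P = {11,12,14}
((Q ∪ S) Δ P) ∪ R = {5,6,7,10,11,12,14}
P ∩ R = {5,6,7,10}
P ∖ (P ∩ R) = {8,9,13,14}
(P ∖ (P ∩ R)) ∪ S = {5,7,8,9,10,11,12,13,14}
(((Q ∪ S) Δ P) ∪ R) ∖ ((P ∖ (P ∩ R)) ∪ S) = {6}
(R ∪ P) ∪ ((((Q ∪ S) Δ P) ∪ R) ∖ ((P ∖ (P ∩ R)) ∪ S)) = {5,6,7,8,9,10,11,13,14}
|(R ∪ P) ∪ ((((Q ∪ S) Δ P) ∪ R) ∖ ((P ∖ (P ∩ R)) ∪ S))| = 9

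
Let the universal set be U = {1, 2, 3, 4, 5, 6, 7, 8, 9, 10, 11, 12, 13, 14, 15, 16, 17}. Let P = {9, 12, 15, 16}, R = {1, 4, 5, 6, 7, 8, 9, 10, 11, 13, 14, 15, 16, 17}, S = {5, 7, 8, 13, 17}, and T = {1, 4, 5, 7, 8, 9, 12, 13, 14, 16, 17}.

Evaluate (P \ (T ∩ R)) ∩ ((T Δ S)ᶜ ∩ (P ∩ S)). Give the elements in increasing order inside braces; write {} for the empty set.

T ∩ R = {1, 4, 5, 7, 8, 9, 13, 14, 16, 17}
P \ (T ∩ R) = {12, 15}
T Δ S = {1, 4, 9, 12, 14, 16}
(T Δ S)ᶜ = {2, 3, 5, 6, 7, 8, 10, 11, 13, 15, 17}
P ∩ S = {}
(T Δ S)ᶜ ∩ (P ∩ S) = {}
(P \ (T ∩ R)) ∩ ((T Δ S)ᶜ ∩ (P ∩ S)) = {}

{}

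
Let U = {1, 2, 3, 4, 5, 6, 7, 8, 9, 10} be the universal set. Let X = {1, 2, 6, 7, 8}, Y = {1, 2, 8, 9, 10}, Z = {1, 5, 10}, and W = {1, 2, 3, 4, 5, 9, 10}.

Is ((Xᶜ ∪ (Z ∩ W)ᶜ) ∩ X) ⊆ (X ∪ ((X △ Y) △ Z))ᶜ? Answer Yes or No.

No

Xᶜ = {3, 4, 5, 9, 10}
Z ∩ W = {1, 5, 10}
(Z ∩ W)ᶜ = {2, 3, 4, 6, 7, 8, 9}
Xᶜ ∪ (Z ∩ W)ᶜ = {2, 3, 4, 5, 6, 7, 8, 9, 10}
(Xᶜ ∪ (Z ∩ W)ᶜ) ∩ X = {2, 6, 7, 8}
X △ Y = {6, 7, 9, 10}
(X △ Y) △ Z = {1, 5, 6, 7, 9}
X ∪ ((X △ Y) △ Z) = {1, 2, 5, 6, 7, 8, 9}
(X ∪ ((X △ Y) △ Z))ᶜ = {3, 4, 10}
2 ∈ (Xᶜ ∪ (Z ∩ W)ᶜ) ∩ X but 2 ∉ (X ∪ ((X △ Y) △ Z))ᶜ, so the inclusion fails.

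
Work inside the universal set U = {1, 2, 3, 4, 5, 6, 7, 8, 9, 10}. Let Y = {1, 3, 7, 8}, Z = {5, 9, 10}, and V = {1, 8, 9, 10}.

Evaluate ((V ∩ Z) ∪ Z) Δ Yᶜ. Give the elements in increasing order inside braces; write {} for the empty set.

{2, 4, 6}

V ∩ Z = {9, 10}
(V ∩ Z) ∪ Z = {5, 9, 10}
Yᶜ = {2, 4, 5, 6, 9, 10}
((V ∩ Z) ∪ Z) Δ Yᶜ = {2, 4, 6}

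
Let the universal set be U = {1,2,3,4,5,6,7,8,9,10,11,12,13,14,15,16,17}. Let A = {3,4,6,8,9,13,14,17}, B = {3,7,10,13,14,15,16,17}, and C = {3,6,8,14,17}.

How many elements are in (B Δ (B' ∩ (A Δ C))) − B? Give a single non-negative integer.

B' = {1,2,4,5,6,8,9,11,12}
A Δ C = {4,9,13}
B' ∩ (A Δ C) = {4,9}
B Δ (B' ∩ (A Δ C)) = {3,4,7,9,10,13,14,15,16,17}
(B Δ (B' ∩ (A Δ C))) − B = {4,9}
|(B Δ (B' ∩ (A Δ C))) − B| = 2

2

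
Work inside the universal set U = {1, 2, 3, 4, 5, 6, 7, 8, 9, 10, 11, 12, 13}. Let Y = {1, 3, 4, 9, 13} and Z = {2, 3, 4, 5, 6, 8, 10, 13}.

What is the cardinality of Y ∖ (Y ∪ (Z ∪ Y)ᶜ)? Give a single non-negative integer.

0

Z ∪ Y = {1, 2, 3, 4, 5, 6, 8, 9, 10, 13}
(Z ∪ Y)ᶜ = {7, 11, 12}
Y ∪ (Z ∪ Y)ᶜ = {1, 3, 4, 7, 9, 11, 12, 13}
Y ∖ (Y ∪ (Z ∪ Y)ᶜ) = {}
|Y ∖ (Y ∪ (Z ∪ Y)ᶜ)| = 0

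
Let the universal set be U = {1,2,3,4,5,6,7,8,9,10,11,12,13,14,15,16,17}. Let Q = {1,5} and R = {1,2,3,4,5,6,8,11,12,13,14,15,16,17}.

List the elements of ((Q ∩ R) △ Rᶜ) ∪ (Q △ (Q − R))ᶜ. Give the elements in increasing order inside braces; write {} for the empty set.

{1,2,3,4,5,6,7,8,9,10,11,12,13,14,15,16,17}

Q ∩ R = {1,5}
Rᶜ = {7,9,10}
(Q ∩ R) △ Rᶜ = {1,5,7,9,10}
Q − R = {}
Q △ (Q − R) = {1,5}
(Q △ (Q − R))ᶜ = {2,3,4,6,7,8,9,10,11,12,13,14,15,16,17}
((Q ∩ R) △ Rᶜ) ∪ (Q △ (Q − R))ᶜ = {1,2,3,4,5,6,7,8,9,10,11,12,13,14,15,16,17}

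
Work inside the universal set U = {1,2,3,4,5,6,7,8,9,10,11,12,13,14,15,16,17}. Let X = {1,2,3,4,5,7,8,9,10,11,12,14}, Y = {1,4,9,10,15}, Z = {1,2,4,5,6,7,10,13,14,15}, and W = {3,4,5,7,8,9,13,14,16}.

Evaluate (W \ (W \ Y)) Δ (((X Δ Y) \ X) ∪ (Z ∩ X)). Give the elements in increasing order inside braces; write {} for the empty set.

{1,2,5,7,9,10,14,15}

W \ Y = {3,5,7,8,13,14,16}
W \ (W \ Y) = {4,9}
X Δ Y = {2,3,5,7,8,11,12,14,15}
(X Δ Y) \ X = {15}
Z ∩ X = {1,2,4,5,7,10,14}
((X Δ Y) \ X) ∪ (Z ∩ X) = {1,2,4,5,7,10,14,15}
(W \ (W \ Y)) Δ (((X Δ Y) \ X) ∪ (Z ∩ X)) = {1,2,5,7,9,10,14,15}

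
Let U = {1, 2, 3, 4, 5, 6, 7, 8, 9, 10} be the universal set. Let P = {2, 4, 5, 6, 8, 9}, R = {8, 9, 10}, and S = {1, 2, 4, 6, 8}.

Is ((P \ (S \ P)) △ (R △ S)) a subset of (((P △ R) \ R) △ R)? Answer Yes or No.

No

S \ P = {1}
P \ (S \ P) = {2, 4, 5, 6, 8, 9}
R △ S = {1, 2, 4, 6, 9, 10}
(P \ (S \ P)) △ (R △ S) = {1, 5, 8, 10}
P △ R = {2, 4, 5, 6, 10}
(P △ R) \ R = {2, 4, 5, 6}
((P △ R) \ R) △ R = {2, 4, 5, 6, 8, 9, 10}
1 ∈ (P \ (S \ P)) △ (R △ S) but 1 ∉ ((P △ R) \ R) △ R, so the inclusion fails.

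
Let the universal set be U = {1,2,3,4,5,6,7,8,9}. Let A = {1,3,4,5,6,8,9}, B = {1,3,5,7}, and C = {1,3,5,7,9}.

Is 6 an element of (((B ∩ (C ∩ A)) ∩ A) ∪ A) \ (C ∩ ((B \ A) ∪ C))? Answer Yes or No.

Yes

6 ∉ C and 6 ∈ A, so 6 ∉ C ∩ A
6 ∉ B and 6 ∉ (C ∩ A), so 6 ∉ B ∩ (C ∩ A)
6 ∉ (B ∩ (C ∩ A)) and 6 ∈ A, so 6 ∉ (B ∩ (C ∩ A)) ∩ A
6 ∉ ((B ∩ (C ∩ A)) ∩ A) and 6 ∈ A, so 6 ∈ ((B ∩ (C ∩ A)) ∩ A) ∪ A
6 ∉ B and 6 ∈ A, so 6 ∉ B \ A
6 ∉ (B \ A) and 6 ∉ C, so 6 ∉ (B \ A) ∪ C
6 ∉ C and 6 ∉ ((B \ A) ∪ C), so 6 ∉ C ∩ ((B \ A) ∪ C)
6 ∈ (((B ∩ (C ∩ A)) ∩ A) ∪ A) and 6 ∉ (C ∩ ((B \ A) ∪ C)), so 6 ∈ (((B ∩ (C ∩ A)) ∩ A) ∪ A) \ (C ∩ ((B \ A) ∪ C))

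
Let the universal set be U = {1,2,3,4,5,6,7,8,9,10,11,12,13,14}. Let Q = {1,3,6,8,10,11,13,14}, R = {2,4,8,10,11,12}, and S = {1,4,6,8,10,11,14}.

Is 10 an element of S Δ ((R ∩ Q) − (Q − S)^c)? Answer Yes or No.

10 ∈ R and 10 ∈ Q, so 10 ∈ R ∩ Q
10 ∈ Q and 10 ∈ S, so 10 ∉ Q − S
10 ∈ (Q − S)^c since 10 ∉ (Q − S)
10 ∈ (R ∩ Q) and 10 ∈ (Q − S)^c, so 10 ∉ (R ∩ Q) − (Q − S)^c
10 ∈ S and 10 ∉ ((R ∩ Q) − (Q − S)^c), so 10 ∈ S Δ ((R ∩ Q) − (Q − S)^c)

Yes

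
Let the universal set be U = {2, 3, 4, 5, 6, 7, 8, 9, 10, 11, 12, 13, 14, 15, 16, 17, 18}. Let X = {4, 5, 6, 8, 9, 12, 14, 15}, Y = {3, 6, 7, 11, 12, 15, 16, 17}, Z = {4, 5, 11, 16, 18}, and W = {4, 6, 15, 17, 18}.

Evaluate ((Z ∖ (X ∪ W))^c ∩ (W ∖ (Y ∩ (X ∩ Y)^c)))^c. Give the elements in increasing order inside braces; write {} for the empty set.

X ∪ W = {4, 5, 6, 8, 9, 12, 14, 15, 17, 18}
Z ∖ (X ∪ W) = {11, 16}
(Z ∖ (X ∪ W))^c = {2, 3, 4, 5, 6, 7, 8, 9, 10, 12, 13, 14, 15, 17, 18}
X ∩ Y = {6, 12, 15}
(X ∩ Y)^c = {2, 3, 4, 5, 7, 8, 9, 10, 11, 13, 14, 16, 17, 18}
Y ∩ (X ∩ Y)^c = {3, 7, 11, 16, 17}
W ∖ (Y ∩ (X ∩ Y)^c) = {4, 6, 15, 18}
(Z ∖ (X ∪ W))^c ∩ (W ∖ (Y ∩ (X ∩ Y)^c)) = {4, 6, 15, 18}
((Z ∖ (X ∪ W))^c ∩ (W ∖ (Y ∩ (X ∩ Y)^c)))^c = {2, 3, 5, 7, 8, 9, 10, 11, 12, 13, 14, 16, 17}

{2, 3, 5, 7, 8, 9, 10, 11, 12, 13, 14, 16, 17}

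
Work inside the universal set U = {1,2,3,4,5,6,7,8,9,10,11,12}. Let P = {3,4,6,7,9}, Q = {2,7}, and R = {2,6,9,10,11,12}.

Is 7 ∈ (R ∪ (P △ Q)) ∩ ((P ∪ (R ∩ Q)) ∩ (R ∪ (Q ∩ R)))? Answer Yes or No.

7 ∈ P and 7 ∈ Q, so 7 ∉ P △ Q
7 ∉ R and 7 ∉ (P △ Q), so 7 ∉ R ∪ (P △ Q)
7 ∉ R and 7 ∈ Q, so 7 ∉ R ∩ Q
7 ∈ P and 7 ∉ (R ∩ Q), so 7 ∈ P ∪ (R ∩ Q)
7 ∈ Q and 7 ∉ R, so 7 ∉ Q ∩ R
7 ∉ R and 7 ∉ (Q ∩ R), so 7 ∉ R ∪ (Q ∩ R)
7 ∈ (P ∪ (R ∩ Q)) and 7 ∉ (R ∪ (Q ∩ R)), so 7 ∉ (P ∪ (R ∩ Q)) ∩ (R ∪ (Q ∩ R))
7 ∉ (R ∪ (P △ Q)) and 7 ∉ ((P ∪ (R ∩ Q)) ∩ (R ∪ (Q ∩ R))), so 7 ∉ (R ∪ (P △ Q)) ∩ ((P ∪ (R ∩ Q)) ∩ (R ∪ (Q ∩ R)))

No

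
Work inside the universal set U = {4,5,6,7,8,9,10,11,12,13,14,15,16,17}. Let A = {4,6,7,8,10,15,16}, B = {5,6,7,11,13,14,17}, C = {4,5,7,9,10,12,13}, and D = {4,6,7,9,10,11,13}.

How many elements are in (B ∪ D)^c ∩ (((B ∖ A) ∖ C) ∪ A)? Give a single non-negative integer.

3

B ∪ D = {4,5,6,7,9,10,11,13,14,17}
(B ∪ D)^c = {8,12,15,16}
B ∖ A = {5,11,13,14,17}
(B ∖ A) ∖ C = {11,14,17}
((B ∖ A) ∖ C) ∪ A = {4,6,7,8,10,11,14,15,16,17}
(B ∪ D)^c ∩ (((B ∖ A) ∖ C) ∪ A) = {8,15,16}
|(B ∪ D)^c ∩ (((B ∖ A) ∖ C) ∪ A)| = 3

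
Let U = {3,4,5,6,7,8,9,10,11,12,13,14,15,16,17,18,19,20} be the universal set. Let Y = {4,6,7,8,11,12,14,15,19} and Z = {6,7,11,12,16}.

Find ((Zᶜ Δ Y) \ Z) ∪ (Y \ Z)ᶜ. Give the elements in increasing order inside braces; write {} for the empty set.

{3,5,6,7,9,10,11,12,13,16,17,18,20}

Zᶜ = {3,4,5,8,9,10,13,14,15,17,18,19,20}
Zᶜ Δ Y = {3,5,6,7,9,10,11,12,13,17,18,20}
(Zᶜ Δ Y) \ Z = {3,5,9,10,13,17,18,20}
Y \ Z = {4,8,14,15,19}
(Y \ Z)ᶜ = {3,5,6,7,9,10,11,12,13,16,17,18,20}
((Zᶜ Δ Y) \ Z) ∪ (Y \ Z)ᶜ = {3,5,6,7,9,10,11,12,13,16,17,18,20}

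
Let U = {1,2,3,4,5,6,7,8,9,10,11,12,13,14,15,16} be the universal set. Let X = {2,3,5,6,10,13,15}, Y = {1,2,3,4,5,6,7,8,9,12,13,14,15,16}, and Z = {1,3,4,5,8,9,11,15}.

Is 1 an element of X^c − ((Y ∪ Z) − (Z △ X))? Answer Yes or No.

1 ∉ X, so 1 ∈ X^c
1 ∈ Y and 1 ∈ Z, so 1 ∈ Y ∪ Z
1 ∈ Z and 1 ∉ X, so 1 ∈ Z △ X
1 ∈ (Y ∪ Z) and 1 ∈ (Z △ X), so 1 ∉ (Y ∪ Z) − (Z △ X)
1 ∈ X^c and 1 ∉ ((Y ∪ Z) − (Z △ X)), so 1 ∈ X^c − ((Y ∪ Z) − (Z △ X))

Yes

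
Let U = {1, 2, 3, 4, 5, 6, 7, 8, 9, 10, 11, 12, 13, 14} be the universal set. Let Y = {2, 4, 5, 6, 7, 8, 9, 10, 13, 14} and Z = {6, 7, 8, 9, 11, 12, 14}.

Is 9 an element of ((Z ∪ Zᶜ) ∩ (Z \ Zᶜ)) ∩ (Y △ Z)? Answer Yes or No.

No

9 ∈ Z, so 9 ∉ Zᶜ
9 ∈ Z and 9 ∉ Zᶜ, so 9 ∈ Z ∪ Zᶜ
9 ∈ Z, so 9 ∉ Zᶜ
9 ∈ Z and 9 ∉ Zᶜ, so 9 ∈ Z \ Zᶜ
9 ∈ (Z ∪ Zᶜ) and 9 ∈ (Z \ Zᶜ), so 9 ∈ (Z ∪ Zᶜ) ∩ (Z \ Zᶜ)
9 ∈ Y and 9 ∈ Z, so 9 ∉ Y △ Z
9 ∈ ((Z ∪ Zᶜ) ∩ (Z \ Zᶜ)) and 9 ∉ (Y △ Z), so 9 ∉ ((Z ∪ Zᶜ) ∩ (Z \ Zᶜ)) ∩ (Y △ Z)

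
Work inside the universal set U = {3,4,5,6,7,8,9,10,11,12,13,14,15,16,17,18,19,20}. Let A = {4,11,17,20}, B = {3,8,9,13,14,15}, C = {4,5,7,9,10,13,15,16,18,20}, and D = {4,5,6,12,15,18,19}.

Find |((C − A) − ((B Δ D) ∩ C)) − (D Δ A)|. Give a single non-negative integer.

3

C − A = {5,7,9,10,13,15,16,18}
B Δ D = {3,4,5,6,8,9,12,13,14,18,19}
(B Δ D) ∩ C = {4,5,9,13,18}
(C − A) − ((B Δ D) ∩ C) = {7,10,15,16}
D Δ A = {5,6,11,12,15,17,18,19,20}
((C − A) − ((B Δ D) ∩ C)) − (D Δ A) = {7,10,16}
|((C − A) − ((B Δ D) ∩ C)) − (D Δ A)| = 3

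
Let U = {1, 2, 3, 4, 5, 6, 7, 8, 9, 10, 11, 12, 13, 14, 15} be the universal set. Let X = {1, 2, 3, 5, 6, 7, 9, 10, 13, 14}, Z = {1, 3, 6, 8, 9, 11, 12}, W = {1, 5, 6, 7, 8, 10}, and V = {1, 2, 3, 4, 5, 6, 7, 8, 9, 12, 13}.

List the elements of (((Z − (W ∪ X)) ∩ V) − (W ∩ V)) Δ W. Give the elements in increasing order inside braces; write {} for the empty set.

{1, 5, 6, 7, 8, 10, 12}

W ∪ X = {1, 2, 3, 5, 6, 7, 8, 9, 10, 13, 14}
Z − (W ∪ X) = {11, 12}
(Z − (W ∪ X)) ∩ V = {12}
W ∩ V = {1, 5, 6, 7, 8}
((Z − (W ∪ X)) ∩ V) − (W ∩ V) = {12}
(((Z − (W ∪ X)) ∩ V) − (W ∩ V)) Δ W = {1, 5, 6, 7, 8, 10, 12}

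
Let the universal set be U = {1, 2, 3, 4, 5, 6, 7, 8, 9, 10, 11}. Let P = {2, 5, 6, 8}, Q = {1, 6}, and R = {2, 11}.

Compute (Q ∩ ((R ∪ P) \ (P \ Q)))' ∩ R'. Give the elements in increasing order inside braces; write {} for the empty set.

{1, 3, 4, 5, 7, 8, 9, 10}

R ∪ P = {2, 5, 6, 8, 11}
P \ Q = {2, 5, 8}
(R ∪ P) \ (P \ Q) = {6, 11}
Q ∩ ((R ∪ P) \ (P \ Q)) = {6}
(Q ∩ ((R ∪ P) \ (P \ Q)))' = {1, 2, 3, 4, 5, 7, 8, 9, 10, 11}
R' = {1, 3, 4, 5, 6, 7, 8, 9, 10}
(Q ∩ ((R ∪ P) \ (P \ Q)))' ∩ R' = {1, 3, 4, 5, 7, 8, 9, 10}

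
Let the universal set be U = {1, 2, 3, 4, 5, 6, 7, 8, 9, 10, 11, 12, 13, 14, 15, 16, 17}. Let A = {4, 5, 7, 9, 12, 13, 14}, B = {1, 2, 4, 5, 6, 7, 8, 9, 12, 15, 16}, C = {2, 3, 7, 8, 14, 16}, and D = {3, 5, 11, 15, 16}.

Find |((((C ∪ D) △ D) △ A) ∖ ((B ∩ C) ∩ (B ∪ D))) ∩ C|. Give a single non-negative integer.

0

C ∪ D = {2, 3, 5, 7, 8, 11, 14, 15, 16}
(C ∪ D) △ D = {2, 7, 8, 14}
((C ∪ D) △ D) △ A = {2, 4, 5, 8, 9, 12, 13}
B ∩ C = {2, 7, 8, 16}
B ∪ D = {1, 2, 3, 4, 5, 6, 7, 8, 9, 11, 12, 15, 16}
(B ∩ C) ∩ (B ∪ D) = {2, 7, 8, 16}
(((C ∪ D) △ D) △ A) ∖ ((B ∩ C) ∩ (B ∪ D)) = {4, 5, 9, 12, 13}
((((C ∪ D) △ D) △ A) ∖ ((B ∩ C) ∩ (B ∪ D))) ∩ C = {}
|((((C ∪ D) △ D) △ A) ∖ ((B ∩ C) ∩ (B ∪ D))) ∩ C| = 0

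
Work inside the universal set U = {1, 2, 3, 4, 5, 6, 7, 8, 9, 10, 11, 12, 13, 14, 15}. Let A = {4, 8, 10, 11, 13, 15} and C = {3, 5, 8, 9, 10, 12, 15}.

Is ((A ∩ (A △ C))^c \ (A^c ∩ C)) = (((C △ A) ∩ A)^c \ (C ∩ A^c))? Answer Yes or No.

A △ C = {3, 4, 5, 9, 11, 12, 13}
A ∩ (A △ C) = {4, 11, 13}
(A ∩ (A △ C))^c = {1, 2, 3, 5, 6, 7, 8, 9, 10, 12, 14, 15}
A^c = {1, 2, 3, 5, 6, 7, 9, 12, 14}
A^c ∩ C = {3, 5, 9, 12}
(A ∩ (A △ C))^c \ (A^c ∩ C) = {1, 2, 6, 7, 8, 10, 14, 15}
C △ A = {3, 4, 5, 9, 11, 12, 13}
(C △ A) ∩ A = {4, 11, 13}
((C △ A) ∩ A)^c = {1, 2, 3, 5, 6, 7, 8, 9, 10, 12, 14, 15}
C ∩ A^c = {3, 5, 9, 12}
((C △ A) ∩ A)^c \ (C ∩ A^c) = {1, 2, 6, 7, 8, 10, 14, 15}
Both equal {1, 2, 6, 7, 8, 10, 14, 15}, so (A ∩ (A △ C))^c \ (A^c ∩ C) = ((C △ A) ∩ A)^c \ (C ∩ A^c).

Yes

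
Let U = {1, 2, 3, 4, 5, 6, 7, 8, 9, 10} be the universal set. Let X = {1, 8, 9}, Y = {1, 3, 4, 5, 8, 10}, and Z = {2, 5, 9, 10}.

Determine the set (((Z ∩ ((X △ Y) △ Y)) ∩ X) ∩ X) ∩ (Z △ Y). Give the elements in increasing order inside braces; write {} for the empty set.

{9}

X △ Y = {3, 4, 5, 9, 10}
(X △ Y) △ Y = {1, 8, 9}
Z ∩ ((X △ Y) △ Y) = {9}
(Z ∩ ((X △ Y) △ Y)) ∩ X = {9}
((Z ∩ ((X △ Y) △ Y)) ∩ X) ∩ X = {9}
Z △ Y = {1, 2, 3, 4, 8, 9}
(((Z ∩ ((X △ Y) △ Y)) ∩ X) ∩ X) ∩ (Z △ Y) = {9}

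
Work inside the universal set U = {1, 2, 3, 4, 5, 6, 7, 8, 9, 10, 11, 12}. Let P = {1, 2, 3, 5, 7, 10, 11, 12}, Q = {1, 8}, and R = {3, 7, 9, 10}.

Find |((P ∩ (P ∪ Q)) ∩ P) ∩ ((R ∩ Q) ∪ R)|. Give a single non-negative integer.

P ∪ Q = {1, 2, 3, 5, 7, 8, 10, 11, 12}
P ∩ (P ∪ Q) = {1, 2, 3, 5, 7, 10, 11, 12}
(P ∩ (P ∪ Q)) ∩ P = {1, 2, 3, 5, 7, 10, 11, 12}
R ∩ Q = {}
(R ∩ Q) ∪ R = {3, 7, 9, 10}
((P ∩ (P ∪ Q)) ∩ P) ∩ ((R ∩ Q) ∪ R) = {3, 7, 10}
|((P ∩ (P ∪ Q)) ∩ P) ∩ ((R ∩ Q) ∪ R)| = 3

3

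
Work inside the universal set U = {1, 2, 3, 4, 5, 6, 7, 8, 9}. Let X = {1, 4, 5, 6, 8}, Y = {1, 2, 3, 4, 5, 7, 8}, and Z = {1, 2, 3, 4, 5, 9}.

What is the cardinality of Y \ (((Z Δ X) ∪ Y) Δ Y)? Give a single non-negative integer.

7

Z Δ X = {2, 3, 6, 8, 9}
(Z Δ X) ∪ Y = {1, 2, 3, 4, 5, 6, 7, 8, 9}
((Z Δ X) ∪ Y) Δ Y = {6, 9}
Y \ (((Z Δ X) ∪ Y) Δ Y) = {1, 2, 3, 4, 5, 7, 8}
|Y \ (((Z Δ X) ∪ Y) Δ Y)| = 7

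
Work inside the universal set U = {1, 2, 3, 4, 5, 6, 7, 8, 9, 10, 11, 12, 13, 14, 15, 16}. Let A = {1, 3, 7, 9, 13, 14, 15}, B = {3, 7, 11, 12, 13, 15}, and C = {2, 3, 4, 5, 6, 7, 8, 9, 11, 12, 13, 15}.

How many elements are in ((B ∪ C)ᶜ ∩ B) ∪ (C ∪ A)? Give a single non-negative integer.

B ∪ C = {2, 3, 4, 5, 6, 7, 8, 9, 11, 12, 13, 15}
(B ∪ C)ᶜ = {1, 10, 14, 16}
(B ∪ C)ᶜ ∩ B = {}
C ∪ A = {1, 2, 3, 4, 5, 6, 7, 8, 9, 11, 12, 13, 14, 15}
((B ∪ C)ᶜ ∩ B) ∪ (C ∪ A) = {1, 2, 3, 4, 5, 6, 7, 8, 9, 11, 12, 13, 14, 15}
|((B ∪ C)ᶜ ∩ B) ∪ (C ∪ A)| = 14

14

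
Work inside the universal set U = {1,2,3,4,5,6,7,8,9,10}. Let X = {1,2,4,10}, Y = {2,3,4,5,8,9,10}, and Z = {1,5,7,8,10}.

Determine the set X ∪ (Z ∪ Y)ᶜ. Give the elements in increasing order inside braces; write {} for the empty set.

Z ∪ Y = {1,2,3,4,5,7,8,9,10}
(Z ∪ Y)ᶜ = {6}
X ∪ (Z ∪ Y)ᶜ = {1,2,4,6,10}

{1,2,4,6,10}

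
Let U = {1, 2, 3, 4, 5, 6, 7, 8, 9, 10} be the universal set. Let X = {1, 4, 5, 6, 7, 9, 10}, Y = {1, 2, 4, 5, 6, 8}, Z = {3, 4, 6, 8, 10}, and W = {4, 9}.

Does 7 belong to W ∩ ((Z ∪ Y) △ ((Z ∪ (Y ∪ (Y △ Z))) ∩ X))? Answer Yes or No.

No

7 ∉ Z and 7 ∉ Y, so 7 ∉ Z ∪ Y
7 ∉ Y and 7 ∉ Z, so 7 ∉ Y △ Z
7 ∉ Y and 7 ∉ (Y △ Z), so 7 ∉ Y ∪ (Y △ Z)
7 ∉ Z and 7 ∉ (Y ∪ (Y △ Z)), so 7 ∉ Z ∪ (Y ∪ (Y △ Z))
7 ∉ (Z ∪ (Y ∪ (Y △ Z))) and 7 ∈ X, so 7 ∉ (Z ∪ (Y ∪ (Y △ Z))) ∩ X
7 ∉ (Z ∪ Y) and 7 ∉ ((Z ∪ (Y ∪ (Y △ Z))) ∩ X), so 7 ∉ (Z ∪ Y) △ ((Z ∪ (Y ∪ (Y △ Z))) ∩ X)
7 ∉ W and 7 ∉ ((Z ∪ Y) △ ((Z ∪ (Y ∪ (Y △ Z))) ∩ X)), so 7 ∉ W ∩ ((Z ∪ Y) △ ((Z ∪ (Y ∪ (Y △ Z))) ∩ X))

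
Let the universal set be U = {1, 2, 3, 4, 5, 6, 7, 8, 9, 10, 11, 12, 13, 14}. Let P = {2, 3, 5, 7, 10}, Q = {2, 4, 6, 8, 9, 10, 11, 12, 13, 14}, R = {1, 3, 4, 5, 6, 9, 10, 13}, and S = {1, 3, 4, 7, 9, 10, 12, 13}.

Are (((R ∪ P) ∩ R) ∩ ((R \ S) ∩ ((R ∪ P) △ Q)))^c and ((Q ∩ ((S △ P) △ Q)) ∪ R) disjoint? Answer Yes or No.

R ∪ P = {1, 2, 3, 4, 5, 6, 7, 9, 10, 13}
(R ∪ P) ∩ R = {1, 3, 4, 5, 6, 9, 10, 13}
R \ S = {5, 6}
(R ∪ P) △ Q = {1, 3, 5, 7, 8, 11, 12, 14}
(R \ S) ∩ ((R ∪ P) △ Q) = {5}
((R ∪ P) ∩ R) ∩ ((R \ S) ∩ ((R ∪ P) △ Q)) = {5}
(((R ∪ P) ∩ R) ∩ ((R \ S) ∩ ((R ∪ P) △ Q)))^c = {1, 2, 3, 4, 6, 7, 8, 9, 10, 11, 12, 13, 14}
S △ P = {1, 2, 4, 5, 9, 12, 13}
(S △ P) △ Q = {1, 5, 6, 8, 10, 11, 14}
Q ∩ ((S △ P) △ Q) = {6, 8, 10, 11, 14}
(Q ∩ ((S △ P) △ Q)) ∪ R = {1, 3, 4, 5, 6, 8, 9, 10, 11, 13, 14}
1 lies in both, so they are not disjoint.

No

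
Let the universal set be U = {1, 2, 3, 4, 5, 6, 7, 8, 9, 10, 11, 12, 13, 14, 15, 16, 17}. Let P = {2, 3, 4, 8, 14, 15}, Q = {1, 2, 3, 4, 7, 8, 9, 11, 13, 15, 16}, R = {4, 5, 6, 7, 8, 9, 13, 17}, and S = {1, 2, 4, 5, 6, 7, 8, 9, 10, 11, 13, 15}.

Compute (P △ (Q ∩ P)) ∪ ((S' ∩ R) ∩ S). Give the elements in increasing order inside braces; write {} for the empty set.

{14}

Q ∩ P = {2, 3, 4, 8, 15}
P △ (Q ∩ P) = {14}
S' = {3, 12, 14, 16, 17}
S' ∩ R = {17}
(S' ∩ R) ∩ S = {}
(P △ (Q ∩ P)) ∪ ((S' ∩ R) ∩ S) = {14}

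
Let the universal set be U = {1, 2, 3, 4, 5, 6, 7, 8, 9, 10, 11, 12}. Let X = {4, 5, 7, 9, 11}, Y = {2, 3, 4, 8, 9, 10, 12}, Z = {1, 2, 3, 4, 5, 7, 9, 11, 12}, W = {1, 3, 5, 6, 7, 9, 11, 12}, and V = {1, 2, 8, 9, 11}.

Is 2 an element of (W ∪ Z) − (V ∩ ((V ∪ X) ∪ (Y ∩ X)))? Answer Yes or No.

2 ∉ W and 2 ∈ Z, so 2 ∈ W ∪ Z
2 ∈ V and 2 ∉ X, so 2 ∈ V ∪ X
2 ∈ Y and 2 ∉ X, so 2 ∉ Y ∩ X
2 ∈ (V ∪ X) and 2 ∉ (Y ∩ X), so 2 ∈ (V ∪ X) ∪ (Y ∩ X)
2 ∈ V and 2 ∈ ((V ∪ X) ∪ (Y ∩ X)), so 2 ∈ V ∩ ((V ∪ X) ∪ (Y ∩ X))
2 ∈ (W ∪ Z) and 2 ∈ (V ∩ ((V ∪ X) ∪ (Y ∩ X))), so 2 ∉ (W ∪ Z) − (V ∩ ((V ∪ X) ∪ (Y ∩ X)))

No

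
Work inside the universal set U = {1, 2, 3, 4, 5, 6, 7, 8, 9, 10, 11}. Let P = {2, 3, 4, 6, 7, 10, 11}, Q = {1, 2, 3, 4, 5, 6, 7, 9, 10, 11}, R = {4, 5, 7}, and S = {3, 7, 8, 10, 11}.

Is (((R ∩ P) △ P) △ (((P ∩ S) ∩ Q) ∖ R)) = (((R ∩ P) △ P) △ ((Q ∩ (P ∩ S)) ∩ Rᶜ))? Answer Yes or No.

R ∩ P = {4, 7}
(R ∩ P) △ P = {2, 3, 6, 10, 11}
P ∩ S = {3, 7, 10, 11}
(P ∩ S) ∩ Q = {3, 7, 10, 11}
((P ∩ S) ∩ Q) ∖ R = {3, 10, 11}
((R ∩ P) △ P) △ (((P ∩ S) ∩ Q) ∖ R) = {2, 6}
Q ∩ (P ∩ S) = {3, 7, 10, 11}
Rᶜ = {1, 2, 3, 6, 8, 9, 10, 11}
(Q ∩ (P ∩ S)) ∩ Rᶜ = {3, 10, 11}
((R ∩ P) △ P) △ ((Q ∩ (P ∩ S)) ∩ Rᶜ) = {2, 6}
Both equal {2, 6}, so ((R ∩ P) △ P) △ (((P ∩ S) ∩ Q) ∖ R) = ((R ∩ P) △ P) △ ((Q ∩ (P ∩ S)) ∩ Rᶜ).

Yes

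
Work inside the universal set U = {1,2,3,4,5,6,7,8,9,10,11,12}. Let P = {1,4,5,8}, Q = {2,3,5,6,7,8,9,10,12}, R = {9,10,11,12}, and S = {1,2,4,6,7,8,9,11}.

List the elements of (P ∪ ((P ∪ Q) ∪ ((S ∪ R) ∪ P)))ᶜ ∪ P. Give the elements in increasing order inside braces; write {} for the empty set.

P ∪ Q = {1,2,3,4,5,6,7,8,9,10,12}
S ∪ R = {1,2,4,6,7,8,9,10,11,12}
(S ∪ R) ∪ P = {1,2,4,5,6,7,8,9,10,11,12}
(P ∪ Q) ∪ ((S ∪ R) ∪ P) = {1,2,3,4,5,6,7,8,9,10,11,12}
P ∪ ((P ∪ Q) ∪ ((S ∪ R) ∪ P)) = {1,2,3,4,5,6,7,8,9,10,11,12}
(P ∪ ((P ∪ Q) ∪ ((S ∪ R) ∪ P)))ᶜ = {}
(P ∪ ((P ∪ Q) ∪ ((S ∪ R) ∪ P)))ᶜ ∪ P = {1,4,5,8}

{1,4,5,8}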